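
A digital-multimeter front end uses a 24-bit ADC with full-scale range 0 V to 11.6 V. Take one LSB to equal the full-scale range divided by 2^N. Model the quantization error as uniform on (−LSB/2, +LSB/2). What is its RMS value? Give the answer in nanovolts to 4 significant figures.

199.6 nV

Full-scale range = 11.6 V.
LSB = 11.6 V ÷ 2^24 = 11.6/16777216 V = 0.691414 µV.
RMS of a uniform error over width LSB is LSB/√12 = 199.6 nV.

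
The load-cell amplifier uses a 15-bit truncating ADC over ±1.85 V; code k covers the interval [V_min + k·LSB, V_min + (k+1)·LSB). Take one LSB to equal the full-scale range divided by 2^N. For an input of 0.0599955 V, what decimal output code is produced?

16915

Span: 1.85 V − (-1.85 V) = 3.7 V. LSB = 3.7 V / 2^15 ≈ 112.9 µV.
(V_in − V_min) × 2^15/range = (0.0599955 − (-1.85)) × 32768/3.7 = 16915.333.
Floor → code = 16915.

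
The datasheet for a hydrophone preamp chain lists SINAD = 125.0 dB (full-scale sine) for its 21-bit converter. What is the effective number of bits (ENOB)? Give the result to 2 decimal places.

(125.0 − 1.76) / 6.02 = 123.24/6.02 = 20.4718 effective bits.

20.47 bits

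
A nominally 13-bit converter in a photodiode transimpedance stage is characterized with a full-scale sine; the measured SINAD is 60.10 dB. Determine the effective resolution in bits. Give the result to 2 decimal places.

ENOB = (60.10 − 1.76)/6.02 = 9.6910 bits.

9.69 bits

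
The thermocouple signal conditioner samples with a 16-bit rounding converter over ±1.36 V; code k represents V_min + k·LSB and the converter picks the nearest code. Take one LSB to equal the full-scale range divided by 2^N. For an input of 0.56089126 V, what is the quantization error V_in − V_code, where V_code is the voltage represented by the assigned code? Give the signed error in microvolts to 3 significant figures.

The full-scale span is 1.36 − (-1.36) = 2.72 V. LSB = 2.72 V / 2^16 ≈ 41.50 µV.
(V_in − V_min)/LSB = (0.56089126 − (-1.36)) × 65536/2.72 = 46282.1800 → nearest code k = 46282.
Reconstructed level: -1.36 + 46282 × 2.72/65536 V = 0.56088378906 V.
Error = V_in − V_code = 0.56089126 − (0.56088378906) = +7.47 µV.

+7.47 µV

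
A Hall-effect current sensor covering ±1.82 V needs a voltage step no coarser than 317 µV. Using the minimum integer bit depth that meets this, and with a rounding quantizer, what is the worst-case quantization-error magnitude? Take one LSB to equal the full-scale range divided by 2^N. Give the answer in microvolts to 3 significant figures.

111 µV

Span: 1.82 V − (-1.82 V) = 3.64 V.
Levels needed ≥ 3.64/317 µV = 11480. 2^14 = 16384 suffices, so N_min = 14.
LSB = 3.64 V ÷ 2^14 = 3.64/16384 V = 222.17 µV.
Max error for round-to-nearest is LSB/2 = 111 µV.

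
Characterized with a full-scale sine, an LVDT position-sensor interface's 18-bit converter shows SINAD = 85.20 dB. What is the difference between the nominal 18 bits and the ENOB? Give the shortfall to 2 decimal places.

4.14 bits

N_eff = (85.20 − 1.76)/6.02 = 13.8605 bits.
Lost resolution: 18 − 13.8605 = 4.1395 bits.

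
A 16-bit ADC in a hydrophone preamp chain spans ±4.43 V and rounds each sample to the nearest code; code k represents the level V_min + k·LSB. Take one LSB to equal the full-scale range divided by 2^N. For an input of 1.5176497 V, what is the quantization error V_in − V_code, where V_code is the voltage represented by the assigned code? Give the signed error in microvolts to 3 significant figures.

−25.5 µV

Full-scale range = 4.43 V − (-4.43 V) = 8.86 V. LSB = 8.86 V / 2^16 ≈ 135.2 µV.
(V_in − V_min)/LSB = (1.5176497 − (-4.43)) × 65536/8.86 = 43993.8116 → nearest code k = 43994.
V_code = V_min + k × range/2^16 = -4.43 + 43994 × 8.86/65536 = 1.5176751709 V.
Error = V_in − V_code = 1.5176497 − (1.5176751709) = −25.5 µV.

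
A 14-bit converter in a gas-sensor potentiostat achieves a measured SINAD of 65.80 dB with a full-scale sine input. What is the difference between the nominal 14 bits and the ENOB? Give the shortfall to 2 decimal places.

3.36 bits

ENOB = (SINAD − 1.76)/6.02 = (65.80 − 1.76)/6.02 = 10.6379 bits.
14 − 10.6379 = 3.36 bits below nominal.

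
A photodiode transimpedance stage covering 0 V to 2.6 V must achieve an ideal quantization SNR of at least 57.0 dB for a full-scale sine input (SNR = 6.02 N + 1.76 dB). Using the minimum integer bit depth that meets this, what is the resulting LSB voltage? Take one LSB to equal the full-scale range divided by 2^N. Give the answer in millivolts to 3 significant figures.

2.54 mV

Full-scale range = 2.6 V.
6.02 N + 1.76 ≥ 57.0 gives N ≥ 9.176, so the minimum integer is 10.
Step size = 2.6/1024 V = 2.54 mV.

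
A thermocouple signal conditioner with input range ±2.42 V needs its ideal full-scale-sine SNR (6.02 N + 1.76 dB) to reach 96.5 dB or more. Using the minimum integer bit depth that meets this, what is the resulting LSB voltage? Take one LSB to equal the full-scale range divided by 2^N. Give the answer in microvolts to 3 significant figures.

73.9 µV

Span: 2.42 V − (-2.42 V) = 4.84 V.
Solving 6.02 N ≥ 96.5 − 1.76: N ≥ 15.738. Round up → N = 16.
LSB = 4.84 V ÷ 2^16 = 4.84/65536 V = 73.9 µV.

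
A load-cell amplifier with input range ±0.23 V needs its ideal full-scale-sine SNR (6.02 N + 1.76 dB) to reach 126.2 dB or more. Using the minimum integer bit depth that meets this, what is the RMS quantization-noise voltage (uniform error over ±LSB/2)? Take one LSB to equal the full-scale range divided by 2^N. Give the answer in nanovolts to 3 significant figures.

63.3 nV

Range = 0.23 − (-0.23) = 0.46 V.
N ≥ (126.2 − 1.76)/6.02 = 20.671 → N_min = 21.
Step size = 0.46/2097152 V = 219.35 nV.
RMS noise = LSB/√12 = 63.3 nV.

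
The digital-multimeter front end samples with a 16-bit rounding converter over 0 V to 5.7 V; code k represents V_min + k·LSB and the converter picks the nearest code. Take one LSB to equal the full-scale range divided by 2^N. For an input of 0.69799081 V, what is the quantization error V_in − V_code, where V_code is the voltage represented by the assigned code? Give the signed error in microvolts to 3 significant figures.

Full-scale range = 5.7 V. LSB = 5.7 V / 2^16 ≈ 86.98 µV.
Position in LSBs: (0.69799081 − (0)) × 65536/5.7 = 8025.1800; rounding gives k = 8025.
V_code = V_min + k × range/2^16 = 0 + 8025 × 5.7/65536 = 0.69797515869 V.
V_in − V_code = 0.69799081 − (0.69797515869) = +15.7 µV.

+15.7 µV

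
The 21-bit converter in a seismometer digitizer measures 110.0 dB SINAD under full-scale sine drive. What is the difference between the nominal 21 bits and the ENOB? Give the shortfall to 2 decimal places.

3.02 bits

Effective bits = (110.0 − 1.76)/6.02 = 17.9801.
Lost resolution: 21 − 17.9801 = 3.0199 bits.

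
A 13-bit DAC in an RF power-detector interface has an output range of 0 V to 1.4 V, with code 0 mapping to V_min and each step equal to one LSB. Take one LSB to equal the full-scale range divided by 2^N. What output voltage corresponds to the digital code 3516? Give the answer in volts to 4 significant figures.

0.6009 V

Range is 1.4 V. LSB = 1.4 V / 2^13.
V_out = V_min + code × LSB = 0 V + 3516 × 1.4 V / 8192
      = 0 + 0.600879 = 0.600879 V.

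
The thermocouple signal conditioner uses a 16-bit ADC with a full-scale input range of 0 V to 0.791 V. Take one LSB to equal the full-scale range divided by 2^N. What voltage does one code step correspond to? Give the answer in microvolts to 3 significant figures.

12.1 µV

Full-scale range = 0.791 V.
Number of codes = 2^16 = 65536.
One LSB is 0.791 V / 65536 = 12.1 µV.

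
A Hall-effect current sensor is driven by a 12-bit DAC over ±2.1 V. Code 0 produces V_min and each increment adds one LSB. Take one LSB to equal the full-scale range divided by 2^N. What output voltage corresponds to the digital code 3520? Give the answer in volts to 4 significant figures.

1.509 V

Span: 2.1 V − (-2.1 V) = 4.2 V. LSB = 4.2 V / 2^12.
Output = V_min + (3520/4096) × range = -2.1 + 0.859375 × 4.2 V
      = -2.1 + 3.60938 = 1.50938 V.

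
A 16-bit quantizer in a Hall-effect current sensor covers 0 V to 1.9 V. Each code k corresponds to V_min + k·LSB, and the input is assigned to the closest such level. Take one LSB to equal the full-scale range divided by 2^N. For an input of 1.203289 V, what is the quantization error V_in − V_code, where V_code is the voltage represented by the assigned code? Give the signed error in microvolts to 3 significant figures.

−11.5 µV

Span = 1.9 V. LSB = 1.9 V / 2^16 ≈ 28.99 µV.
(1.203289 − (0)) / LSB = 1.203289 × 65536/1.9 = 41504.6042. Nearest integer: k = 41505.
V_code = 0 + (41505/65536) × 1.9 = 1.2033004761 V.
e = 1.203289 − (1.2033004761) = −11.5 µV.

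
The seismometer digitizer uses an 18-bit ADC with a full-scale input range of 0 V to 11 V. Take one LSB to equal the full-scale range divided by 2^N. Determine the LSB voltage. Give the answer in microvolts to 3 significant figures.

Full-scale range = 11 V.
2^18 = 262144 levels.
Step size = 11/262144 V = 42.0 µV.

42.0 µV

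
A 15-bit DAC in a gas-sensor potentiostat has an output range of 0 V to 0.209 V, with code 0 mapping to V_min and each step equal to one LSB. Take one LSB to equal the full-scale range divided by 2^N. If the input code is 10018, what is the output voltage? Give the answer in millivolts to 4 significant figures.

63.90 mV

Span = 0.209 V. LSB = 0.209 V / 2^15.
Output = V_min + (10018/32768) × range = 0 + 0.305725 × 0.209 V
      = 0 + 0.0638965 = 0.0638965 V.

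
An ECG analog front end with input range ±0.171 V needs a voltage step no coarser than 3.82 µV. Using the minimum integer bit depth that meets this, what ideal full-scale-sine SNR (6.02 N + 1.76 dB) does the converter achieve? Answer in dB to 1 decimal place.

Full-scale range = 0.171 V − (-0.171 V) = 0.342 V.
Required number of levels: 0.342/3.82 µV = 89529; smallest N with 2^N ≥ that is 17.
SNR = 6.02 × 17 + 1.76 = 104.10 dB.

104.1 dB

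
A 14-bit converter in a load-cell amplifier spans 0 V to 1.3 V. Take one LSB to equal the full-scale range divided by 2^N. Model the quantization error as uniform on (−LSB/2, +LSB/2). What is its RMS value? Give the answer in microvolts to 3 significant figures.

22.9 µV

V_FS = 1.3 V.
Step size = 1.3/16384 V = 79.346 µV.
RMS of a uniform error over width LSB is LSB/√12 = 22.9 µV.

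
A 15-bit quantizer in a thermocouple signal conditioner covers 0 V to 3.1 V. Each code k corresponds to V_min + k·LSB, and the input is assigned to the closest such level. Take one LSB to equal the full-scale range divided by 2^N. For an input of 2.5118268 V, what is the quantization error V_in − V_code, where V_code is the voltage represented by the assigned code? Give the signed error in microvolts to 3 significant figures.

Full-scale range = 3.1 V. LSB = 3.1 V / 2^15 ≈ 94.60 µV.
Position in LSBs: (2.5118268 − (0)) × 32768/3.1 = 26550.8195; rounding gives k = 26551.
Reconstructed level: 0 + 26551 × 3.1/32768 V = 2.5118438721 V.
e = 2.5118268 − (2.5118438721) = −17.1 µV.

−17.1 µV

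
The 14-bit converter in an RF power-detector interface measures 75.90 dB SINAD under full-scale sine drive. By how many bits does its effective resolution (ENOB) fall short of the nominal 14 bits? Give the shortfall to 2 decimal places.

N_eff = (75.90 − 1.76)/6.02 = 12.3156 bits.
14 − 12.3156 = 1.68 bits below nominal.

1.68 bits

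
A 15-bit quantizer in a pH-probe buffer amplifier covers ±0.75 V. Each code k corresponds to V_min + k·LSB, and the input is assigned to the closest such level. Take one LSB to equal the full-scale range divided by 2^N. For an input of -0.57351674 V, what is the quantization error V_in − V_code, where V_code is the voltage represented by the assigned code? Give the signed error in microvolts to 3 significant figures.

Span: 0.75 V − (-0.75 V) = 1.5 V. LSB = 1.5 V / 2^15 ≈ 45.78 µV.
Position in LSBs: (-0.57351674 − (-0.75)) × 32768/1.5 = 3855.3356; rounding gives k = 3855.
V_code = V_min + k × range/2^15 = -0.75 + 3855 × 1.5/32768 = -0.57353210449 V.
e = -0.57351674 − (-0.57353210449) = +15.4 µV.

+15.4 µV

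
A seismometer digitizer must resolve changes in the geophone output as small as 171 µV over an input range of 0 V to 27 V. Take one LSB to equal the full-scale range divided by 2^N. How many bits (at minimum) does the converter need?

18 bits

Span = 27 V.
27 V / 171 µV = 157900. Since 2^17 = 131072 and 2^18 = 262144, N = 18.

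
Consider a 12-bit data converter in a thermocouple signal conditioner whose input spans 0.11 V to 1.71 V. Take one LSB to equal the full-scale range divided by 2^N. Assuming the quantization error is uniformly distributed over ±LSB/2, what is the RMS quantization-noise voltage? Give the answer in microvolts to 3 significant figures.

113 µV

Full-scale range = 1.71 V − (0.11 V) = 1.6 V.
LSB = 1.6 V / 2^12 = 390.63 µV.
σ_q = LSB/√12 = 390.63 µV/3.4641 = 113 µV.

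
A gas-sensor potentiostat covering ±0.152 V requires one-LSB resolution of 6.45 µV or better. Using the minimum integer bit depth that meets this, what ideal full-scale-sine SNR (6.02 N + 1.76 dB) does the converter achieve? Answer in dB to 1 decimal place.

98.1 dB

Span: 0.152 V − (-0.152 V) = 0.304 V.
Levels needed ≥ 0.304/6.45 µV = 47130. 2^16 = 65536 suffices, so N_min = 16.
6.02(16) + 1.76 = 98.08 dB.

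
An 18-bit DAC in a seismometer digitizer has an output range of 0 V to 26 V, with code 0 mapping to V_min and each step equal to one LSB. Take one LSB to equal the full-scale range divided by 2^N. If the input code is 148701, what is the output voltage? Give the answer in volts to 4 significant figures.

14.75 V

Range is 26 V. LSB = 26 V / 2^18.
Output = V_min + (148701/262144) × range = 0 + 0.567249 × 26 V
      = 0 + 14.7485 = 14.7485 V.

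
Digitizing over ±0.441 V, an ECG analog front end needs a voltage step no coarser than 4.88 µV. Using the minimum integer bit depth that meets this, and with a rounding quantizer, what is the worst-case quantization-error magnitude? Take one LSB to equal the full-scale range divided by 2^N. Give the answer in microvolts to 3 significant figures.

Full-scale range = 0.441 V − (-0.441 V) = 0.882 V.
0.882 V / 4.88 µV = 180700. Since 2^17 = 131072 and 2^18 = 262144, N = 18.
LSB = 0.882 V ÷ 2^18 = 0.882/262144 V = 3.3646 µV.
Half an LSB is 1.68 µV.

1.68 µV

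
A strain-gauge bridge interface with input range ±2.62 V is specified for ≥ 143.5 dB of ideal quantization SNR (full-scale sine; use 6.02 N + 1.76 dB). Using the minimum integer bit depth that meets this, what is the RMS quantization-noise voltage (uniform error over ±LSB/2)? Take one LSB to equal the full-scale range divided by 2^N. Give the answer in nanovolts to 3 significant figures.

90.2 nV

Range = 2.62 − (-2.62) = 5.24 V.
Solving 6.02 N ≥ 143.5 − 1.76: N ≥ 23.545. Round up → N = 24.
LSB = 5.24 V ÷ 2^24 = 5.24/16777216 V = 312.33 nV.
σ_q = LSB/√12 = 312.33 nV/3.4641 = 90.2 nV.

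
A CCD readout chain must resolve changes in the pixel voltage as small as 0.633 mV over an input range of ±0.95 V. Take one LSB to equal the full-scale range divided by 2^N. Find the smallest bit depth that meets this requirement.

Range = 0.95 − (-0.95) = 1.9 V.
Need 2^N ≥ 1.9 V / 0.633 mV = 3002 → N_min = 12.

12 bits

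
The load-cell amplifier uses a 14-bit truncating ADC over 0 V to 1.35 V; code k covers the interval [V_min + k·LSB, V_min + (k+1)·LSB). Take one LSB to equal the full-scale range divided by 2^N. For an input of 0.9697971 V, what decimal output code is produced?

Full-scale range = 1.35 V. LSB = 1.35 V / 2^14 ≈ 82.40 µV.
V_in − V_min = 0.9697971 − (0) = 0.9697971 V.
Divide by LSB: 0.9697971 × 16384/1.35 = 11769.7450.
Truncating gives code 11769.

11769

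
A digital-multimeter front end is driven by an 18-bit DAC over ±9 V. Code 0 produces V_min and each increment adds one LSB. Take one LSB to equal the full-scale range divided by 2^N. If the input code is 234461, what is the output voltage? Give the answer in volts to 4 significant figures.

Range = 9 − (-9) = 18 V. LSB = 18 V / 2^18.
V_out = V_min + code × LSB = -9 V + 234461 × 18 V / 262144
      = -9 V + 16.0992 V = 7.09916 V.

7.099 V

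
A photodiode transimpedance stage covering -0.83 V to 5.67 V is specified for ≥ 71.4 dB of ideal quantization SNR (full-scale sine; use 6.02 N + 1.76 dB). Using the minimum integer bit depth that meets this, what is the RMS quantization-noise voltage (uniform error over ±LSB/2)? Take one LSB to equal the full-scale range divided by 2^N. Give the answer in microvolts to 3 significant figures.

The full-scale span is 5.67 − (-0.83) = 6.5 V.
Required N = ⌈(71.4 − 1.76)/6.02⌉ = ⌈11.568⌉ = 12.
LSB = 6.5 V / 2^12 = 1.5869 mV.
V_rms = LSB/√12 = 458 µV.

458 µV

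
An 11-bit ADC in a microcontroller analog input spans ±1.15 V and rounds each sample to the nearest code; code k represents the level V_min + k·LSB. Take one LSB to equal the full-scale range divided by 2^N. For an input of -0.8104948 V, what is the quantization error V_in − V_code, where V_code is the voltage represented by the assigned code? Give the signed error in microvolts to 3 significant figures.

+345 µV

Range = 1.15 − (-1.15) = 2.3 V. LSB = 2.3 V / 2^11 ≈ 1.123 mV.
(V_in − V_min)/LSB = (-0.8104948 − (-1.15)) × 2048/2.3 = 302.3072 → nearest code k = 302.
V_code = -1.15 + (302/2048) × 2.3 = -0.8108398438 V.
Error = V_in − V_code = -0.8104948 − (-0.8108398438) = +345 µV.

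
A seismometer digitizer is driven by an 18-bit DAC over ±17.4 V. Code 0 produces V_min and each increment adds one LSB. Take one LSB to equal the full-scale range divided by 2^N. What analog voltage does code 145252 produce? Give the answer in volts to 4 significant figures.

Range = 17.4 − (-17.4) = 34.8 V. LSB = 34.8 V / 2^18.
V_out = V_min + code × LSB = -17.4 V + 145252 × 34.8 V / 262144
      = -17.4 + 19.2824 = 1.88242 V.

1.882 V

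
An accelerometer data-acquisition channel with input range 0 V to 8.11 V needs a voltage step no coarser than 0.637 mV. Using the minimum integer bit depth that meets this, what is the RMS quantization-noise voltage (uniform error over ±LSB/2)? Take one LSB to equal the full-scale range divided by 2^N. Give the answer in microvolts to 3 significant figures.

V_FS = 8.11 V.
Need 2^N ≥ 8.11 V / 0.637 mV = 12730 → N_min = 14.
Step size = 8.11/16384 V = 495.00 µV.
V_rms = LSB/√12 = 143 µV.

143 µV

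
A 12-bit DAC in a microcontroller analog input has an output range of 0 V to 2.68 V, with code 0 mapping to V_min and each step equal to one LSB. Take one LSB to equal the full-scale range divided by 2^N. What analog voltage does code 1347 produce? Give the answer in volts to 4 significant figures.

Range is 2.68 V. LSB = 2.68 V / 2^12.
V_out = V_min + code × LSB = 0 V + 1347 × 2.68 V / 4096
      = 0 V + 0.881338 V = 0.881338 V.

0.8813 V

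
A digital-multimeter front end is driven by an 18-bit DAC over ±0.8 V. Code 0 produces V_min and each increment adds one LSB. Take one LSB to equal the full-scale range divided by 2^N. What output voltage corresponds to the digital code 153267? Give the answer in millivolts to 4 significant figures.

Range = 0.8 − (-0.8) = 1.6 V. LSB = 1.6 V / 2^18.
V_out = -0.8 + 153267 × (1.6/262144) V
      = -0.8 V + 0.935468 V = 0.135468 V.

135.5 mV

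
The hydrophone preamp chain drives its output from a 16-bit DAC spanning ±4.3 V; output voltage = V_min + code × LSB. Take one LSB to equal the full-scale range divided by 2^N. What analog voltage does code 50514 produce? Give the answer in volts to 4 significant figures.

Range = 4.3 − (-4.3) = 8.6 V. LSB = 8.6 V / 2^16.
Output = V_min + (50514/65536) × range = -4.3 + 0.770782 × 8.6 V
      = -4.3 V + 6.62873 V = 2.32873 V.

2.329 V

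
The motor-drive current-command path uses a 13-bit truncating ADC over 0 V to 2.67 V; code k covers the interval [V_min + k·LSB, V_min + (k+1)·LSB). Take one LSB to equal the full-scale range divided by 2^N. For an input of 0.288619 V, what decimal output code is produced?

885

Range is 2.67 V. LSB = 2.67 V / 2^13 ≈ 325.9 µV.
code = ⌊(V_in − V_min)/LSB⌋ = ⌊(V_in − V_min) × 2^13 / range⌋
     = ⌊(0.288619 − (0)) × 8192 / 2.67⌋ = ⌊0.288619 × 8192/2.67⌋
     = ⌊885.531⌋ = 885.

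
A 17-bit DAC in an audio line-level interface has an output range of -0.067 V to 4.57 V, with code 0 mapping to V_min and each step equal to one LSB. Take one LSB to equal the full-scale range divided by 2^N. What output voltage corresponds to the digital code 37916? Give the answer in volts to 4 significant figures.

Range = 4.57 − (-0.067) = 4.637 V. LSB = 4.637 V / 2^17.
Output = V_min + (37916/131072) × range = -0.067 + 0.289276 × 4.637 V
      = -0.067 + 1.34137 = 1.27437 V.

1.274 V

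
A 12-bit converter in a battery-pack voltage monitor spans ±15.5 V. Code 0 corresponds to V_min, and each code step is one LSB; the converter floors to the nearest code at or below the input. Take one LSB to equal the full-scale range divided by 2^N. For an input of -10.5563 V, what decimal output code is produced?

653

The full-scale span is 15.5 − (-15.5) = 31 V. LSB = 31 V / 2^12 ≈ 7.568 mV.
(V_in − V_min) × 2^12/range = (-10.5563 − (-15.5)) × 4096/31 = 653.206.
Floor → code = 653.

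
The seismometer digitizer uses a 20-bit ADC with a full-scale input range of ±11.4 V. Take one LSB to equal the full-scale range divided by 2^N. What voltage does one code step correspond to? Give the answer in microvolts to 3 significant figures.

The full-scale span is 11.4 − (-11.4) = 22.8 V.
2^20 = 1048576 levels.
LSB = 22.8 V ÷ 2^20 = 22.8/1048576 V = 21.7 µV.

21.7 µV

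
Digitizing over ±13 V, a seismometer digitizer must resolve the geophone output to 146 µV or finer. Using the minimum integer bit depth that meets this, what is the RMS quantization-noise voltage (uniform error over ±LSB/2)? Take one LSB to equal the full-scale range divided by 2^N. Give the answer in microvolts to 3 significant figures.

Range = 13 − (-13) = 26 V.
26 V / 146 µV = 178100. Since 2^17 = 131072 and 2^18 = 262144, N = 18.
LSB = 26 V / 2^18 = 99.182 µV.
σ_q = LSB/√12 = 99.182 µV/3.4641 = 28.6 µV.

28.6 µV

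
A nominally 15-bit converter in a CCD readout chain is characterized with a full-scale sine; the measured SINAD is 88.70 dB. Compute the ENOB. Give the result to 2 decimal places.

(88.70 − 1.76) / 6.02 = 86.94/6.02 = 14.4419 effective bits.

14.44 bits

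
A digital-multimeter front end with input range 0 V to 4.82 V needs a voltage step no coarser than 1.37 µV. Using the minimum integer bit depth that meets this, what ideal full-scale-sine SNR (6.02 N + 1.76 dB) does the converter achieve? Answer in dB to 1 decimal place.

Span = 4.82 V.
Levels needed ≥ 4.82/1.37 µV = 3.518e6. 2^22 = 4194304 suffices, so N_min = 22.
6.02(22) + 1.76 = 134.20 dB.

134.2 dB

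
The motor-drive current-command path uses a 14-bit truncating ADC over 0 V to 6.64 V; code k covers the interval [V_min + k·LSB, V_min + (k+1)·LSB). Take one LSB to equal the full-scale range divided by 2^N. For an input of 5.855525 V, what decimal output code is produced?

14448

Range is 6.64 V. LSB = 6.64 V / 2^14 ≈ 405.3 µV.
(V_in − V_min) × 2^14/range = (5.855525 − (0)) × 16384/6.64 = 14448.332.
Floor → code = 14448.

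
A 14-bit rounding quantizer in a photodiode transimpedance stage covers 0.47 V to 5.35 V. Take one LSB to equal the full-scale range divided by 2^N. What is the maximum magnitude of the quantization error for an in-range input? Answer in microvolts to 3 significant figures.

149 µV

Full-scale range = 5.35 V − (0.47 V) = 4.88 V.
LSB = 4.88 V / 2^14 = 297.85 µV.
|e|_max = LSB/2 = 149 µV.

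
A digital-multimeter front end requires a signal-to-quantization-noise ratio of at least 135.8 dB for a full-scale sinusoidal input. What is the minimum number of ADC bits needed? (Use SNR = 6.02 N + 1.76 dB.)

23 bits

Solving 6.02 N ≥ 135.8 − 1.76: N ≥ 22.266. Round up → N = 23.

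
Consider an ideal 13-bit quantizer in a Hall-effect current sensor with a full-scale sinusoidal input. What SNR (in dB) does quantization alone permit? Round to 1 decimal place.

80.0 dB

For an ideal N-bit converter with full-scale sine input, SNR = 6.02 N + 1.76 dB. SNR = 6.02 × 13 + 1.76 = 78.26 + 1.76 = 80.02 dB.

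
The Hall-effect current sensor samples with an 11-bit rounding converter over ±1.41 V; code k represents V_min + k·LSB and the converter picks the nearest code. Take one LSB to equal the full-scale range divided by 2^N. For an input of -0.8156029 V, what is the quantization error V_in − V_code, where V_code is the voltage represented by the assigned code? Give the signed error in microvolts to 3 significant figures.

The full-scale span is 1.41 − (-1.41) = 2.82 V. LSB = 2.82 V / 2^11 ≈ 1.377 mV.
(V_in − V_min)/LSB = (-0.8156029 − (-1.41)) × 2048/2.82 = 431.6756 → nearest code k = 432.
Reconstructed level: -1.41 + 432 × 2.82/2048 V = -0.8151562500 V.
V_in − V_code = -0.8156029 − (-0.8151562500) = −447 µV.

−447 µV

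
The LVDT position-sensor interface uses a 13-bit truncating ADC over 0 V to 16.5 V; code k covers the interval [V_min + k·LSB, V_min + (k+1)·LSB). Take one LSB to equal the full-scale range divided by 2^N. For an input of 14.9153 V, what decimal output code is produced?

7405

V_FS = 16.5 V. LSB = 16.5 V / 2^13 ≈ 2.014 mV.
V_in − V_min = 14.9153 − (0) = 14.9153 V.
Divide by LSB: 14.9153 × 8192/16.5 = 7405.2205.
Truncating gives code 7405.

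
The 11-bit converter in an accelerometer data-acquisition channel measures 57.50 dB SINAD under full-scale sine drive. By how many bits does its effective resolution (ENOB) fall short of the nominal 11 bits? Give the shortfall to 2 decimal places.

ENOB = (SINAD − 1.76)/6.02 = (57.50 − 1.76)/6.02 = 9.2591 bits.
Lost resolution: 11 − 9.2591 = 1.7409 bits.

1.74 bits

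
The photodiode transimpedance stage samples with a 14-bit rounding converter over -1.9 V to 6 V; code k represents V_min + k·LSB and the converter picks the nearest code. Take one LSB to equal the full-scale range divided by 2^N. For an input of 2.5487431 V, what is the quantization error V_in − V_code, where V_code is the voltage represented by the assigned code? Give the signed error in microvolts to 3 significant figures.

Full-scale range = 6 V − (-1.9 V) = 7.9 V. LSB = 7.9 V / 2^14 ≈ 482.2 µV.
(2.5487431 − (-1.9)) / LSB = 4.4487431 × 16384/7.9 = 9226.3553. Nearest integer: k = 9226.
V_code = -1.9 + (9226/16384) × 7.9 = 2.5485717773 V.
e = 2.5487431 − (2.5485717773) = +171 µV.

+171 µV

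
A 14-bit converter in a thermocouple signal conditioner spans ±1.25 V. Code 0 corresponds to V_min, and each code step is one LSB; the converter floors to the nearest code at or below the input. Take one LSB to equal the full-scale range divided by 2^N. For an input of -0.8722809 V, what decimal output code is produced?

2475

The full-scale span is 1.25 − (-1.25) = 2.5 V. LSB = 2.5 V / 2^14 ≈ 152.6 µV.
V_in − V_min = -0.8722809 − (-1.25) = 0.3777191 V.
Divide by LSB: 0.3777191 × 16384/2.5 = 2475.4199.
Truncating gives code 2475.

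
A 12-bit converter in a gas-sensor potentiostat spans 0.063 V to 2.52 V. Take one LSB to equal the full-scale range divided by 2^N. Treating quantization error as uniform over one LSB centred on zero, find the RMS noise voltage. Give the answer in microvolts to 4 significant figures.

Full-scale range = 2.52 V − (0.063 V) = 2.457 V.
One LSB is 2.457 V / 4096 = 0.599854 mV.
RMS of a uniform error over width LSB is LSB/√12 = 173.2 µV.

173.2 µV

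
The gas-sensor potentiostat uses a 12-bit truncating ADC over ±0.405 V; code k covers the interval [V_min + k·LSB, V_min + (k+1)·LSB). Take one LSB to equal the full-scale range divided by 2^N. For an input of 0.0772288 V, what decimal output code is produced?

Range = 0.405 − (-0.405) = 0.81 V. LSB = 0.81 V / 2^12 ≈ 197.8 µV.
code = ⌊(V_in − V_min)/LSB⌋ = ⌊(V_in − V_min) × 2^12 / range⌋
     = ⌊(0.0772288 − (-0.405)) × 4096 / 0.81⌋ = ⌊0.4822288 × 4096/0.81⌋
     = ⌊2438.530⌋ = 2438.

2438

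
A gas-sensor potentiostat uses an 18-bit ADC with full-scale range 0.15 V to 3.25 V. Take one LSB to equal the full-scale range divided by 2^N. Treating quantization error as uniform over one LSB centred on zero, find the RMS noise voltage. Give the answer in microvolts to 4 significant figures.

Range = 3.25 − (0.15) = 3.1 V.
LSB = 3.1 V ÷ 2^18 = 3.1/262144 V = 11.8256 µV.
For a uniform distribution on [−LSB/2, +LSB/2], V_rms = LSB/√12 = 11.8256 µV/3.4641 = 3.414 µV.

3.414 µV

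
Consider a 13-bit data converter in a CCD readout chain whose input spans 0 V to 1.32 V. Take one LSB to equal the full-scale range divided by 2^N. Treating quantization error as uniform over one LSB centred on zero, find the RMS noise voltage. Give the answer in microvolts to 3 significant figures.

Span = 1.32 V.
One LSB is 1.32 V / 8192 = 161.13 µV.
V_rms = LSB/√12 = 161.13 µV / √12 = 46.5 µV.

46.5 µV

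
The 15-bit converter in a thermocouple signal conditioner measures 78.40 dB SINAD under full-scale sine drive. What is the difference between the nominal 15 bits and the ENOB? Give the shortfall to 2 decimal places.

2.27 bits

N_eff = (78.40 − 1.76)/6.02 = 12.7309 bits.
15 − 12.7309 = 2.27 bits below nominal.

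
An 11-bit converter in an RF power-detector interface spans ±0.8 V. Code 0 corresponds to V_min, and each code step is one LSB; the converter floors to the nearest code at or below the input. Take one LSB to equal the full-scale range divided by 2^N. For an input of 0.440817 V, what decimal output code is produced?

1588

Full-scale range = 0.8 V − (-0.8 V) = 1.6 V. LSB = 1.6 V / 2^11 ≈ 0.7812 mV.
V_in − V_min = 0.440817 − (-0.8) = 1.240817 V.
Divide by LSB: 1.240817 × 2048/1.6 = 1588.2458.
Truncating gives code 1588.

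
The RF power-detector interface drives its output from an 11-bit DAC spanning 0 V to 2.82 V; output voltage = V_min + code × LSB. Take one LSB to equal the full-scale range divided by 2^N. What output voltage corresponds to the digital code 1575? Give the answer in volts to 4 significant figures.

Span = 2.82 V. LSB = 2.82 V / 2^11.
V_out = 0 + 1575 × (2.82/2048) V
      = 0 V + 2.16870 V = 2.16870 V.

2.169 V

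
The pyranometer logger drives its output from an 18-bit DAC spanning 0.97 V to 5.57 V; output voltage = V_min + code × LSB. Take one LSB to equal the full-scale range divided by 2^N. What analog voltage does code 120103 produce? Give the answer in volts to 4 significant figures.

3.078 V

Range = 5.57 − (0.97) = 4.6 V. LSB = 4.6 V / 2^18.
Output = V_min + (120103/262144) × range = 0.97 + 0.458157 × 4.6 V
      = 0.97 V + 2.10752 V = 3.07752 V.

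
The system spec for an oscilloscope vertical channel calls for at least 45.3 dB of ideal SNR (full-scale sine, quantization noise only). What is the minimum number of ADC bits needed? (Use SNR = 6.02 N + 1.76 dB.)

Required N = ⌈(45.3 − 1.76)/6.02⌉ = ⌈7.233⌉ = 8.

8 bits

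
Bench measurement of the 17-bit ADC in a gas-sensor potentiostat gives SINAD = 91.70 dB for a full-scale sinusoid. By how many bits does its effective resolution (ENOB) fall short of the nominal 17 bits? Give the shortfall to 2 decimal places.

Effective bits = (91.70 − 1.76)/6.02 = 14.9402.
17 − 14.9402 = 2.06 bits below nominal.

2.06 bits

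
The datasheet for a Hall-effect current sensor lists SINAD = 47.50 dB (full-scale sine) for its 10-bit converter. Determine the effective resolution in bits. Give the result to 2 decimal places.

7.60 bits

ENOB = (SINAD − 1.76) / 6.02 = (47.50 − 1.76) / 6.02 = 45.74 / 6.02 = 7.5980.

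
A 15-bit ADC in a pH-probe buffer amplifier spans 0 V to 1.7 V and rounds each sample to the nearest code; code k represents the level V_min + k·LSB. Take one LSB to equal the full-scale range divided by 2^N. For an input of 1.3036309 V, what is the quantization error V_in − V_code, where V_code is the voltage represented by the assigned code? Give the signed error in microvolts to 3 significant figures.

Span = 1.7 V. LSB = 1.7 V / 2^15 ≈ 51.88 µV.
Position in LSBs: (1.3036309 − (0)) × 32768/1.7 = 25127.8690; rounding gives k = 25128.
V_code = 0 + (25128/32768) × 1.7 = 1.3036376953 V.
Error = V_in − V_code = 1.3036309 − (1.3036376953) = −6.80 µV.

−6.80 µV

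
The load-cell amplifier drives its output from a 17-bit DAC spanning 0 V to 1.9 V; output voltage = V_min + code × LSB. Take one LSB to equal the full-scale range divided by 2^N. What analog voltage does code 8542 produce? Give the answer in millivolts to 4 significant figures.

123.8 mV

Range is 1.9 V. LSB = 1.9 V / 2^17.
V_out = V_min + code × LSB = 0 V + 8542 × 1.9 V / 131072
      = 0 V + 0.123824 V = 0.123824 V.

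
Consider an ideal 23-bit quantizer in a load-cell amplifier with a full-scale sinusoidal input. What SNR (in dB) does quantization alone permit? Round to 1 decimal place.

140.2 dB

Ideal quantization SNR: 6.02 × 23 + 1.76 dB = 140.2 dB.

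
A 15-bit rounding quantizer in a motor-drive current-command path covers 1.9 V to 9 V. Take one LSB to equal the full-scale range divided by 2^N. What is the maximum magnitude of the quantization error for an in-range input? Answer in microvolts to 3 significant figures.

Full-scale range = 9 V − (1.9 V) = 7.1 V.
LSB = 7.1 V / 2^15 = 216.67 µV.
Worst-case error for round-to-nearest is half an LSB: 108 µV.

108 µV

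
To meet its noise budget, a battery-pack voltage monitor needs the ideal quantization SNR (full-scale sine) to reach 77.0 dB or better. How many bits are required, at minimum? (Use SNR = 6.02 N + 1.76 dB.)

N ≥ (77.0 − 1.76)/6.02 = 12.498 → N_min = 13.

13 bits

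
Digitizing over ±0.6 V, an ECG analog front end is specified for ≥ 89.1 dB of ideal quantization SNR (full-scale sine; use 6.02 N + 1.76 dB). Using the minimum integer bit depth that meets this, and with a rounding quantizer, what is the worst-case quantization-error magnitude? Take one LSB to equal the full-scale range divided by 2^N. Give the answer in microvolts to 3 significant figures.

18.3 µV

The full-scale span is 0.6 − (-0.6) = 1.2 V.
6.02 N + 1.76 ≥ 89.1 gives N ≥ 14.508, so the minimum integer is 15.
LSB = 1.2 V / 2^15 = 36.621 µV.
Max error for round-to-nearest is LSB/2 = 18.3 µV.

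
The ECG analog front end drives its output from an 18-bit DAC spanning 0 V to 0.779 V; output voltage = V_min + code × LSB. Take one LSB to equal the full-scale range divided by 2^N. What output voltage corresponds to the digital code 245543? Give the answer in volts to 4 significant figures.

Range is 0.779 V. LSB = 0.779 V / 2^18.
V_out = V_min + code × LSB = 0 V + 245543 × 0.779 V / 262144
      = 0 + 0.729668 = 0.729668 V.

0.7297 V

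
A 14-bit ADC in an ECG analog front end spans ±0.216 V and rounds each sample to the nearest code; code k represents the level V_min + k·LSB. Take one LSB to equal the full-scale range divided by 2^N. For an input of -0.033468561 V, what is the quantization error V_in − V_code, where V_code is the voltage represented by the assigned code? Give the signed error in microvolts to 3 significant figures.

Span: 0.216 V − (-0.216 V) = 0.432 V. LSB = 0.432 V / 2^14 ≈ 26.37 µV.
(-0.033468561 − (-0.216)) / LSB = 0.182531439 × 16384/0.432 = 6922.6738. Nearest integer: k = 6923.
V_code = V_min + k × range/2^14 = -0.216 + 6923 × 0.432/16384 = -0.033459960938 V.
V_in − V_code = -0.033468561 − (-0.033459960938) = −8.60 µV.

−8.60 µV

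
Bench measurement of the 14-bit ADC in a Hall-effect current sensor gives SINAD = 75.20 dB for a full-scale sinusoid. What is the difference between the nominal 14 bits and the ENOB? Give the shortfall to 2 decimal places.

Effective bits = (75.20 − 1.76)/6.02 = 12.1993.
Lost resolution: 14 − 12.1993 = 1.8007 bits.

1.80 bits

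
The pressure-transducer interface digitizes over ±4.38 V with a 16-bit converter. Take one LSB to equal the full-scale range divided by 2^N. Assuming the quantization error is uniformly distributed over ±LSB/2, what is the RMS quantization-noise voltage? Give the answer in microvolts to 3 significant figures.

The full-scale span is 4.38 − (-4.38) = 8.76 V.
LSB = 8.76 V ÷ 2^16 = 8.76/65536 V = 133.67 µV.
For a uniform distribution on [−LSB/2, +LSB/2], V_rms = LSB/√12 = 133.67 µV/3.4641 = 38.6 µV.

38.6 µV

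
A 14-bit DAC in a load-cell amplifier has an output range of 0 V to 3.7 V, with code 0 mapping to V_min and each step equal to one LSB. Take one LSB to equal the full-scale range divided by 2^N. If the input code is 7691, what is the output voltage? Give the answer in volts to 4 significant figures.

V_FS = 3.7 V. LSB = 3.7 V / 2^14.
Output = V_min + (7691/16384) × range = 0 + 0.469421 × 3.7 V
      = 0 + 1.73686 = 1.73686 V.

1.737 V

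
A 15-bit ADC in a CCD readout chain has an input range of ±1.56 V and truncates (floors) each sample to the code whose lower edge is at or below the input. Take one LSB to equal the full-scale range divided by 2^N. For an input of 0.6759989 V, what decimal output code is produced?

23483

The full-scale span is 1.56 − (-1.56) = 3.12 V. LSB = 3.12 V / 2^15 ≈ 95.21 µV.
code = ⌊(V_in − V_min)/LSB⌋ = ⌊(V_in − V_min) × 2^15 / range⌋
     = ⌊(0.6759989 − (-1.56)) × 32768 / 3.12⌋ = ⌊2.2359989 × 32768/3.12⌋
     = ⌊23483.722⌋ = 23483.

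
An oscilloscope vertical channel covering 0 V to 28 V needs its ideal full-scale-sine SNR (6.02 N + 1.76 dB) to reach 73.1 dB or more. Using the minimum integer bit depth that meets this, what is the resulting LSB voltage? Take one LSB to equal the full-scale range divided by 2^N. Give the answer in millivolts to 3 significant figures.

6.84 mV

Span = 28 V.
6.02 N + 1.76 ≥ 73.1 gives N ≥ 11.850, so the minimum integer is 12.
LSB = 28 V ÷ 2^12 = 28/4096 V = 6.84 mV.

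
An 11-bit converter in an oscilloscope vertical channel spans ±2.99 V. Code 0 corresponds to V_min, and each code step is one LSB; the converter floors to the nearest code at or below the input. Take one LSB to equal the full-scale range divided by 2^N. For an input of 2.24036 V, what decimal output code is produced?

The full-scale span is 2.99 − (-2.99) = 5.98 V. LSB = 5.98 V / 2^11 ≈ 2.920 mV.
code = ⌊(V_in − V_min)/LSB⌋ = ⌊(V_in − V_min) × 2^11 / range⌋
     = ⌊(2.24036 − (-2.99)) × 2048 / 5.98⌋ = ⌊5.23036 × 2048/5.98⌋
     = ⌊1791.267⌋ = 1791.

1791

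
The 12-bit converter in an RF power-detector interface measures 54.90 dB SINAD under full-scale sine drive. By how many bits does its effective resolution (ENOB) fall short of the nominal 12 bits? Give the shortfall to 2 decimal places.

ENOB = (SINAD − 1.76)/6.02 = (54.90 − 1.76)/6.02 = 8.8272 bits.
12 − 8.8272 = 3.17 bits below nominal.

3.17 bits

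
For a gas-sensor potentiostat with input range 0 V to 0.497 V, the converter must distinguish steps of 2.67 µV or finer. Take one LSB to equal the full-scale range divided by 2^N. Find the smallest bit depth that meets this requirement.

Range is 0.497 V.
0.497 V / 2.67 µV = 186100. Since 2^17 = 131072 and 2^18 = 262144, N = 18.

18 bits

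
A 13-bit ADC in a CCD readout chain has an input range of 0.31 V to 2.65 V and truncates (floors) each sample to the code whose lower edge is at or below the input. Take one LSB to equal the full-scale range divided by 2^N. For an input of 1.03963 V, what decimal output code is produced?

Range = 2.65 − (0.31) = 2.34 V. LSB = 2.34 V / 2^13 ≈ 285.6 µV.
(V_in − V_min) × 2^13/range = (1.03963 − (0.31)) × 8192/2.34 = 2554.329.
Floor → code = 2554.

2554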